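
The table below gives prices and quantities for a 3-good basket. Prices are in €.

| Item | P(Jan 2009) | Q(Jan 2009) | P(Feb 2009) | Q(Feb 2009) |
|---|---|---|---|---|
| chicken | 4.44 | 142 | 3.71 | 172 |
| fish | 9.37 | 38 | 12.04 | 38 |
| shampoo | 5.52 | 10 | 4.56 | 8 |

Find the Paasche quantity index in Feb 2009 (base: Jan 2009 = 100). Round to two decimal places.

Paasche quantity index uses current-period prices as weights.
ΣP(Feb 2009)·Q(Feb 2009) = 3.71×172 + 12.04×38 + 4.56×8 = 638.12 + 457.52 + 36.48 = 1132.12
ΣP(Feb 2009)·Q(Jan 2009) = 3.71×142 + 12.04×38 + 4.56×10 = 526.82 + 457.52 + 45.6 = 1029.94
Index = 1132.12 / 1029.94 × 100 = 109.9210

109.92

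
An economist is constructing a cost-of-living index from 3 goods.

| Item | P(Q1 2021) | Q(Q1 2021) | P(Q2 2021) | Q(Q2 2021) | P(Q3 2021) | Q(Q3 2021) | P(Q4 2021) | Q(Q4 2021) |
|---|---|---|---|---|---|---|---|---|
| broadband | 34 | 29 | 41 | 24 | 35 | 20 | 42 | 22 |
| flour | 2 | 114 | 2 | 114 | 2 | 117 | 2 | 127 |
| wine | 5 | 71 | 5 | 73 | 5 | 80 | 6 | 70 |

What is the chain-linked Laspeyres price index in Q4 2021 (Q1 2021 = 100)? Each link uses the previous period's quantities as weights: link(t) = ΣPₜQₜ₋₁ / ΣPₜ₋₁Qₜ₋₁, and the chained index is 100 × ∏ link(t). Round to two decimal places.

119.55

Link Q1 2021→Q2 2021:
ΣP(Q2 2021)Q(Q1 2021) = 41×29 + 2×114 + 5×71 = 1189 + 228 + 355 = 1772
ΣP(Q1 2021)Q(Q1 2021) = 34×29 + 2×114 + 5×71 = 986 + 228 + 355 = 1569
link = 1772/1569 = 1.129382
Link Q2 2021→Q3 2021:
ΣP(Q3 2021)Q(Q2 2021) = 35×24 + 2×114 + 5×73 = 840 + 228 + 365 = 1433
ΣP(Q2 2021)Q(Q2 2021) = 41×24 + 2×114 + 5×73 = 984 + 228 + 365 = 1577
link = 1433/1577 = 0.908687
Link Q3 2021→Q4 2021:
ΣP(Q4 2021)Q(Q3 2021) = 42×20 + 2×117 + 6×80 = 840 + 234 + 480 = 1554
ΣP(Q3 2021)Q(Q3 2021) = 35×20 + 2×117 + 5×80 = 700 + 234 + 400 = 1334
link = 1554/1334 = 1.164918
Chained index = 100 × 1.129382 × 0.908687 × 1.164918 = 119.5502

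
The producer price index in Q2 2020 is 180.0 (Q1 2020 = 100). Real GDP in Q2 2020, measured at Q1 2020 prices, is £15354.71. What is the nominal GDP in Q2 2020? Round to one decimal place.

27638.5

Nominal = Real × (Index/100) = 15354.71 × (180.0/100)
        = 15354.71 × 1.800 = 27638.4780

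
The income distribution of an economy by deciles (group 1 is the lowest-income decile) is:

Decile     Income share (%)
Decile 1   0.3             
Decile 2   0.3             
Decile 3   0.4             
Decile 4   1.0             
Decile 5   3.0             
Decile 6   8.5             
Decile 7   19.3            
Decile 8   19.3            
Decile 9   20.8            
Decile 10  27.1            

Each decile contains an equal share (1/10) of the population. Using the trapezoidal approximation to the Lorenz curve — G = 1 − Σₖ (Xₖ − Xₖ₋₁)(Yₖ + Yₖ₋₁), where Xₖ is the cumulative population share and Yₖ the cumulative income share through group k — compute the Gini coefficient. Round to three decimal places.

0.540

Cumulative income shares Yₖ: 0.0030, 0.0060, 0.0100, 0.0200, 0.0500, 0.1350, 0.3280, 0.5210, 0.7290, 1.0000
Σ (Xₖ−Xₖ₋₁)(Yₖ+Yₖ₋₁) = (1/10)(0.0030+0.0000) + (1/10)(0.0060+0.0030) + (1/10)(0.0100+0.0060) + (1/10)(0.0200+0.0100) + (1/10)(0.0500+0.0200) + (1/10)(0.1350+0.0500) + (1/10)(0.3280+0.1350) + (1/10)(0.5210+0.3280) + (1/10)(0.7290+0.5210) + (1/10)(1.0000+0.7290)
  = 0.0003 + 0.0009 + 0.0016 + 0.0030 + 0.0070 + 0.0185 + 0.0463 + 0.0849 + 0.1250 + 0.1729 = 0.4604
G = 1 − 0.4604 = 0.5396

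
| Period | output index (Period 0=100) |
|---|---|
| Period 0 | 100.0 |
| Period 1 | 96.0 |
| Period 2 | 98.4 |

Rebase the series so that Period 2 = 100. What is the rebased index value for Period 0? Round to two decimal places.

Rebased(Period 0) = 100.0 / 98.4 × 100 = 101.6260

101.63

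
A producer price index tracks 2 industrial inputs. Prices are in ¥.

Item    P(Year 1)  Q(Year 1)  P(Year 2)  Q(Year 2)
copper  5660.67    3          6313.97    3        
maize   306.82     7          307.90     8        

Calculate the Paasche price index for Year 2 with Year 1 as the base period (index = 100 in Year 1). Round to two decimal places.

Paasche price index uses current-period quantities as weights.
ΣP(Year 2)·Q(Year 2) = 6313.97×3 + 307.90×8 = 18941.91 + 2463.2 = 21405.11
ΣP(Year 1)·Q(Year 2) = 5660.67×3 + 306.82×8 = 16982.01 + 2454.56 = 19436.57
Index = 21405.11 / 19436.57 × 100 = 110.1280

110.13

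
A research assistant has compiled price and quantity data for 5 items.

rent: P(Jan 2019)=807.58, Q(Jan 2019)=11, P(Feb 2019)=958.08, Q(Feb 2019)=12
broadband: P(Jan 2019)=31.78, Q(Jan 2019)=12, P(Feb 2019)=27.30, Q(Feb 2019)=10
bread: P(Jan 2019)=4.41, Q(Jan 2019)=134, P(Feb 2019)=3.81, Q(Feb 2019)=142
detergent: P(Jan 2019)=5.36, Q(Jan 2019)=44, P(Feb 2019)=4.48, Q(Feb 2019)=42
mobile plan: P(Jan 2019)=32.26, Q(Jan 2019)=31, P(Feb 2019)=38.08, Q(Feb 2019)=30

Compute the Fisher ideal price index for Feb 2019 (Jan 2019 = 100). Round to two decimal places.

115.16

Laspeyres component (base-period weights):
ΣP(Feb 2019)Q(Jan 2019) = 958.08×11 + 27.30×12 + 3.81×134 + 4.48×44 + 38.08×31 = 10538.88 + 327.6 + 510.54 + 197.12 + 1180.48 = 12754.62
ΣP(Jan 2019)Q(Jan 2019) = 807.58×11 + 31.78×12 + 4.41×134 + 5.36×44 + 32.26×31 = 8883.38 + 381.36 + 590.94 + 235.84 + 1000.06 = 11091.58
L = 12754.62 / 11091.58 × 100 = 114.9937
Paasche component (current-period weights):
ΣP(Feb 2019)Q(Feb 2019) = 958.08×12 + 27.30×10 + 3.81×142 + 4.48×42 + 38.08×30 = 11496.96 + 273 + 541.02 + 188.16 + 1142.4 = 13641.54
ΣP(Jan 2019)Q(Feb 2019) = 807.58×12 + 31.78×10 + 4.41×142 + 5.36×42 + 32.26×30 = 9690.96 + 317.8 + 626.22 + 225.12 + 967.8 = 11827.9
P = 13641.54 / 11827.9 × 100 = 115.3336
Fisher = √(L × P) = √(114.9937 × 115.3336) = 115.1635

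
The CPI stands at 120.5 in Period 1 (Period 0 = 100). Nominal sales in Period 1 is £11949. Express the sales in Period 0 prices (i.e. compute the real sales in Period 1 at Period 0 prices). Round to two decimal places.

9916.18

Real = Nominal ÷ (Index/100) = 11949 ÷ (120.5/100)
     = 11949 ÷ 1.205 = 9916.1826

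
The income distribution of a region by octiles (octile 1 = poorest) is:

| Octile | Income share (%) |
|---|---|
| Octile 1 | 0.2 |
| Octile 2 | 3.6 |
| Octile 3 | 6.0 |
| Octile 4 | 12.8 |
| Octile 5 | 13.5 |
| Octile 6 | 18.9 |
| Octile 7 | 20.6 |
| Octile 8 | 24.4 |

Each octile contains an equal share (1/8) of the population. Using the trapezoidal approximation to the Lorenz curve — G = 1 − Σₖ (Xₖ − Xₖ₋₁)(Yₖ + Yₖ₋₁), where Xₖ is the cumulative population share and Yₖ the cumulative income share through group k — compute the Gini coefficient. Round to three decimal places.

0.367

Cumulative income shares Yₖ: 0.0020, 0.0380, 0.0980, 0.2260, 0.3610, 0.5500, 0.7560, 1.0000
Σ (Xₖ−Xₖ₋₁)(Yₖ+Yₖ₋₁) = (1/8)(0.0020+0.0000) + (1/8)(0.0380+0.0020) + (1/8)(0.0980+0.0380) + (1/8)(0.2260+0.0980) + (1/8)(0.3610+0.2260) + (1/8)(0.5500+0.3610) + (1/8)(0.7560+0.5500) + (1/8)(1.0000+0.7560)
  = 0.0003 + 0.0050 + 0.0170 + 0.0405 + 0.0734 + 0.1139 + 0.1633 + 0.2195 = 0.6328
G = 1 − 0.6328 = 0.3672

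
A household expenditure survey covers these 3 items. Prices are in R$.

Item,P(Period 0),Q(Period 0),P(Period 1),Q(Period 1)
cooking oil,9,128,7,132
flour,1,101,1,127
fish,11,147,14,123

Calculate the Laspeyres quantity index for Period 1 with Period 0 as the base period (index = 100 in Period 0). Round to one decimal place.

93.0

Laspeyres quantity index uses base-period prices as weights.
ΣP(Period 0)·Q(Period 1) = 9×132 + 1×127 + 11×123 = 1188 + 127 + 1353 = 2668
ΣP(Period 0)·Q(Period 0) = 9×128 + 1×101 + 11×147 = 1152 + 101 + 1617 = 2870
Index = 2668 / 2870 × 100 = 92.9617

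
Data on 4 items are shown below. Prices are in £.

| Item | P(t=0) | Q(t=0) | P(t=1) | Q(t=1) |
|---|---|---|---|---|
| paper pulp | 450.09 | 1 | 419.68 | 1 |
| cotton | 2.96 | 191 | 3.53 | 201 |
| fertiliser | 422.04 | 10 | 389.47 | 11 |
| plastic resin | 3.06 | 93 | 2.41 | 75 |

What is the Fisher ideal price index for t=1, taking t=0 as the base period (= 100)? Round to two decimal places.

Laspeyres component (base-period weights):
ΣP(t=1)Q(t=0) = 419.68×1 + 3.53×191 + 389.47×10 + 2.41×93 = 419.68 + 674.23 + 3894.7 + 224.13 = 5212.74
ΣP(t=0)Q(t=0) = 450.09×1 + 2.96×191 + 422.04×10 + 3.06×93 = 450.09 + 565.36 + 4220.4 + 284.58 = 5520.43
L = 5212.74 / 5520.43 × 100 = 94.4263
Paasche component (current-period weights):
ΣP(t=1)Q(t=1) = 419.68×1 + 3.53×201 + 389.47×11 + 2.41×75 = 419.68 + 709.53 + 4284.17 + 180.75 = 5594.13
ΣP(t=0)Q(t=1) = 450.09×1 + 2.96×201 + 422.04×11 + 3.06×75 = 450.09 + 594.96 + 4642.44 + 229.5 = 5916.99
P = 5594.13 / 5916.99 × 100 = 94.5435
Fisher = √(L × P) = √(94.4263 × 94.5435) = 94.4849

94.48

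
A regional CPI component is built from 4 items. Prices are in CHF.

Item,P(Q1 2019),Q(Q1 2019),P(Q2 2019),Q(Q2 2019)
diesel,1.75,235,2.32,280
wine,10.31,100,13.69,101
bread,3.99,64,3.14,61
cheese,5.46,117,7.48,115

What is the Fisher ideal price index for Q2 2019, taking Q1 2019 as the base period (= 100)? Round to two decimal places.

Laspeyres component (base-period weights):
ΣP(Q2 2019)Q(Q1 2019) = 2.32×235 + 13.69×100 + 3.14×64 + 7.48×117 = 545.2 + 1369 + 200.96 + 875.16 = 2990.32
ΣP(Q1 2019)Q(Q1 2019) = 1.75×235 + 10.31×100 + 3.99×64 + 5.46×117 = 411.25 + 1031 + 255.36 + 638.82 = 2336.43
L = 2990.32 / 2336.43 × 100 = 127.9867
Paasche component (current-period weights):
ΣP(Q2 2019)Q(Q2 2019) = 2.32×280 + 13.69×101 + 3.14×61 + 7.48×115 = 649.6 + 1382.69 + 191.54 + 860.2 = 3084.03
ΣP(Q1 2019)Q(Q2 2019) = 1.75×280 + 10.31×101 + 3.99×61 + 5.46×115 = 490 + 1041.31 + 243.39 + 627.9 = 2402.6
P = 3084.03 / 2402.6 × 100 = 128.3622
Fisher = √(L × P) = √(127.9867 × 128.3622) = 128.1743

128.17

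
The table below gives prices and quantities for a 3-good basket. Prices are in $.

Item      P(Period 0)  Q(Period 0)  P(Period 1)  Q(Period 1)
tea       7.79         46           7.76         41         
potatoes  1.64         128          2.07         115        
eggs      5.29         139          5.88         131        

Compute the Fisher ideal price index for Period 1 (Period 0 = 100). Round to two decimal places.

Laspeyres component (base-period weights):
ΣP(Period 1)Q(Period 0) = 7.76×46 + 2.07×128 + 5.88×139 = 356.96 + 264.96 + 817.32 = 1439.24
ΣP(Period 0)Q(Period 0) = 7.79×46 + 1.64×128 + 5.29×139 = 358.34 + 209.92 + 735.31 = 1303.57
L = 1439.24 / 1303.57 × 100 = 110.4076
Paasche component (current-period weights):
ΣP(Period 1)Q(Period 1) = 7.76×41 + 2.07×115 + 5.88×131 = 318.16 + 238.05 + 770.28 = 1326.49
ΣP(Period 0)Q(Period 1) = 7.79×41 + 1.64×115 + 5.29×131 = 319.39 + 188.6 + 692.99 = 1200.98
P = 1326.49 / 1200.98 × 100 = 110.4506
Fisher = √(L × P) = √(110.4076 × 110.4506) = 110.4291

110.43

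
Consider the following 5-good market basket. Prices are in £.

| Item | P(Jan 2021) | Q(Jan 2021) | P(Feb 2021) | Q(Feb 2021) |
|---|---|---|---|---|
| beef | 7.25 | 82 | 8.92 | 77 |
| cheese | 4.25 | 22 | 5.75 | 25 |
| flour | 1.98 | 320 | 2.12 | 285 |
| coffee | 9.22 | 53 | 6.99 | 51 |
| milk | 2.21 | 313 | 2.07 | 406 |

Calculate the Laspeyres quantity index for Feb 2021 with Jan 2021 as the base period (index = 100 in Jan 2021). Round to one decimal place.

Laspeyres quantity index uses base-period prices as weights.
ΣP(Jan 2021)·Q(Feb 2021) = 7.25×77 + 4.25×25 + 1.98×285 + 9.22×51 + 2.21×406 = 558.25 + 106.25 + 564.3 + 470.22 + 897.26 = 2596.28
ΣP(Jan 2021)·Q(Jan 2021) = 7.25×82 + 4.25×22 + 1.98×320 + 9.22×53 + 2.21×313 = 594.5 + 93.5 + 633.6 + 488.66 + 691.73 = 2501.99
Index = 2596.28 / 2501.99 × 100 = 103.7686

103.8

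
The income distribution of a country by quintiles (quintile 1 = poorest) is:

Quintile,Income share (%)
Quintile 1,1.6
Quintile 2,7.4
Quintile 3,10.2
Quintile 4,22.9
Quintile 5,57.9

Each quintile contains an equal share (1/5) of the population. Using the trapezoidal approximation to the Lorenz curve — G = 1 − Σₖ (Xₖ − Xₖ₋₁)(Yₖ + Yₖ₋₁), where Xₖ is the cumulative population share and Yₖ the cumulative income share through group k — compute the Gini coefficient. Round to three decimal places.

Cumulative income shares Yₖ: 0.0160, 0.0900, 0.1920, 0.4210, 1.0000
Σ (Xₖ−Xₖ₋₁)(Yₖ+Yₖ₋₁) = (1/5)(0.0160+0.0000) + (1/5)(0.0900+0.0160) + (1/5)(0.1920+0.0900) + (1/5)(0.4210+0.1920) + (1/5)(1.0000+0.4210)
  = 0.0032 + 0.0212 + 0.0564 + 0.1226 + 0.2842 = 0.4876
G = 1 − 0.4876 = 0.5124

0.512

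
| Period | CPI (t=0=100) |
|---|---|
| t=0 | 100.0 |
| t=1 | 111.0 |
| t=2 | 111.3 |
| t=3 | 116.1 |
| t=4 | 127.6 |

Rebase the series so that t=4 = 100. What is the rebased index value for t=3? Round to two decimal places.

90.99

Rebased(t=3) = 116.1 / 127.6 × 100 = 90.9875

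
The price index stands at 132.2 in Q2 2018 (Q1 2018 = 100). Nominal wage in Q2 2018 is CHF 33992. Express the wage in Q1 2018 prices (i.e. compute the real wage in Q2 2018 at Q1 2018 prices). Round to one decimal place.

Real = Nominal ÷ (Index/100) = 33992 ÷ (132.2/100)
     = 33992 ÷ 1.322 = 25712.5567

25712.6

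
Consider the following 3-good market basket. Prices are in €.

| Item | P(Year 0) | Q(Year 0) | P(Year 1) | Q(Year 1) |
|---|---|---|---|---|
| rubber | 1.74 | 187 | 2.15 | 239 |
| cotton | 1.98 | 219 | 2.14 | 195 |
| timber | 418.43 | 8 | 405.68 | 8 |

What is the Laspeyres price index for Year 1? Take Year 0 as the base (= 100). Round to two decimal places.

Laspeyres price index uses base-period quantities as weights.
ΣP(Year 1)·Q(Year 0) = 2.15×187 + 2.14×219 + 405.68×8 = 402.05 + 468.66 + 3245.44 = 4116.15
ΣP(Year 0)·Q(Year 0) = 1.74×187 + 1.98×219 + 418.43×8 = 325.38 + 433.62 + 3347.44 = 4106.44
Index = 4116.15 / 4106.44 × 100 = 100.2365

100.24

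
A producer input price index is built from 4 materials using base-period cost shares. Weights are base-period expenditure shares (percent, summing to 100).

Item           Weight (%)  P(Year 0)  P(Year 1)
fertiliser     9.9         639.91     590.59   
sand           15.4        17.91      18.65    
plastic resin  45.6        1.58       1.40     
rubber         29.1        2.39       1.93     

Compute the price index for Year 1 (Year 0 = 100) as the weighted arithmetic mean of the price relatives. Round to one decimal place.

fertiliser: 9.9 × (590.59/639.91) = 9.9 × 0.922927 = 9.1370
sand: 15.4 × (18.65/17.91) = 15.4 × 1.041318 = 16.0363
plastic resin: 45.6 × (1.40/1.58) = 45.6 × 0.886076 = 40.4051
rubber: 29.1 × (1.93/2.39) = 29.1 × 0.807531 = 23.4992
Index = Σ wᵢ·(p₁ᵢ/p₀ᵢ) = 9.1370 + 16.0363 + 40.4051 + 23.4992 = 89.0775

89.1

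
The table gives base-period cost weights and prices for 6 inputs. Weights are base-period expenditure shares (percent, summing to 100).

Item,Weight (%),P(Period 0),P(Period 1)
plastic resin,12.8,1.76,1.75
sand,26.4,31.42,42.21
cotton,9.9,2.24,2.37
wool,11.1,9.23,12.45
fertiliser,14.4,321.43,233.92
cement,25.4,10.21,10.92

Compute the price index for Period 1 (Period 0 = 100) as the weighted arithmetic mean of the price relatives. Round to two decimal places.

111.29

plastic resin: 12.8 × (1.75/1.76) = 12.8 × 0.994318 = 12.7273
sand: 26.4 × (42.21/31.42) = 26.4 × 1.343412 = 35.4661
cotton: 9.9 × (2.37/2.24) = 9.9 × 1.058036 = 10.4746
wool: 11.1 × (12.45/9.23) = 11.1 × 1.348862 = 14.9724
fertiliser: 14.4 × (233.92/321.43) = 14.4 × 0.727748 = 10.4796
cement: 25.4 × (10.92/10.21) = 25.4 × 1.069540 = 27.1663
Index = Σ wᵢ·(p₁ᵢ/p₀ᵢ) = 12.7273 + 35.4661 + 10.4746 + 14.9724 + 10.4796 + 27.1663 = 111.2861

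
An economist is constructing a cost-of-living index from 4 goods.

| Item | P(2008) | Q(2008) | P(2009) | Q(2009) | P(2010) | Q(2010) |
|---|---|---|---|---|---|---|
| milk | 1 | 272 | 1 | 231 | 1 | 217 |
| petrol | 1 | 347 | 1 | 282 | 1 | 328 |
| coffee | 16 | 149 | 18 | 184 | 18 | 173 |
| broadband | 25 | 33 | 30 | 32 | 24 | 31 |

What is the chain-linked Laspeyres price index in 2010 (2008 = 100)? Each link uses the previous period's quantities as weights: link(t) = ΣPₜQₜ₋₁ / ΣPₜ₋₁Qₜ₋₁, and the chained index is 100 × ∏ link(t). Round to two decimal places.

Link 2008→2009:
ΣP(2009)Q(2008) = 1×272 + 1×347 + 18×149 + 30×33 = 272 + 347 + 2682 + 990 = 4291
ΣP(2008)Q(2008) = 1×272 + 1×347 + 16×149 + 25×33 = 272 + 347 + 2384 + 825 = 3828
link = 4291/3828 = 1.120951
Link 2009→2010:
ΣP(2010)Q(2009) = 1×231 + 1×282 + 18×184 + 24×32 = 231 + 282 + 3312 + 768 = 4593
ΣP(2009)Q(2009) = 1×231 + 1×282 + 18×184 + 30×32 = 231 + 282 + 3312 + 960 = 4785
link = 4593/4785 = 0.959875
Chained index = 100 × 1.120951 × 0.959875 = 107.5972

107.60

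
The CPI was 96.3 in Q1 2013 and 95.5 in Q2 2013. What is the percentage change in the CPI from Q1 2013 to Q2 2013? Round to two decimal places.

-0.83%

Change = (95.5 − 96.3) / 96.3 × 100
       = -0.8 / 96.3 × 100 = -0.8307%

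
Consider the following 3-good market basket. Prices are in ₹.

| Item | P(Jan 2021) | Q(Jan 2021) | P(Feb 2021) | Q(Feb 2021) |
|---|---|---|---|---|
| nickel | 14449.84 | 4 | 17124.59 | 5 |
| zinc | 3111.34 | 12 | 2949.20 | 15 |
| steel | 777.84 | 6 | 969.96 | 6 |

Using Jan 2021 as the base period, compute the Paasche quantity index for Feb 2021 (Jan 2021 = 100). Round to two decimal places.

123.67

Paasche quantity index uses current-period prices as weights.
ΣP(Feb 2021)·Q(Feb 2021) = 17124.59×5 + 2949.20×15 + 969.96×6 = 85622.95 + 44238 + 5819.76 = 135680.71
ΣP(Feb 2021)·Q(Jan 2021) = 17124.59×4 + 2949.20×12 + 969.96×6 = 68498.36 + 35390.4 + 5819.76 = 109708.52
Index = 135680.71 / 109708.52 × 100 = 123.6738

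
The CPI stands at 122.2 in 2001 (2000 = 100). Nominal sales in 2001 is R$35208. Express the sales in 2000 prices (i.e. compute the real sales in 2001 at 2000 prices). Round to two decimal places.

28811.78

Real = Nominal ÷ (Index/100) = 35208 ÷ (122.2/100)
     = 35208 ÷ 1.222 = 28811.7840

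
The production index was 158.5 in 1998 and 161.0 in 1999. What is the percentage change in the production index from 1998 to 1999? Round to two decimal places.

Change = (161.0 − 158.5) / 158.5 × 100
       = 2.5 / 158.5 × 100 = 1.5773%

1.58%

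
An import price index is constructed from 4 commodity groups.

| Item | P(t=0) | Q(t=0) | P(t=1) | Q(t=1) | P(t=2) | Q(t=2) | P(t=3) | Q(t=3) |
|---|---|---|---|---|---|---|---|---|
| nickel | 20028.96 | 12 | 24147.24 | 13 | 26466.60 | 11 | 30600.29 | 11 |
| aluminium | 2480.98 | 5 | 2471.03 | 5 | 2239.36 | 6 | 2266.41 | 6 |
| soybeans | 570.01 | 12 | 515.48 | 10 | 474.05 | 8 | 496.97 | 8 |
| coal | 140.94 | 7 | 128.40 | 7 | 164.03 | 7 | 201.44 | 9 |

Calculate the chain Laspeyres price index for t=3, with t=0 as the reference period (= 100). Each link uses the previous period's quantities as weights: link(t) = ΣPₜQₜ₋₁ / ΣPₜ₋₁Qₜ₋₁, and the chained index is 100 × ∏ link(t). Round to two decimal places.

Link t=0→t=1:
ΣP(t=1)Q(t=0) = 24147.24×12 + 2471.03×5 + 515.48×12 + 128.40×7 = 289766.88 + 12355.15 + 6185.76 + 898.8 = 309206.59
ΣP(t=0)Q(t=0) = 20028.96×12 + 2480.98×5 + 570.01×12 + 140.94×7 = 240347.52 + 12404.9 + 6840.12 + 986.58 = 260579.12
link = 309206.59/260579.12 = 1.186613
Link t=1→t=2:
ΣP(t=2)Q(t=1) = 26466.60×13 + 2239.36×5 + 474.05×10 + 164.03×7 = 344065.8 + 11196.8 + 4740.5 + 1148.21 = 361151.31
ΣP(t=1)Q(t=1) = 24147.24×13 + 2471.03×5 + 515.48×10 + 128.40×7 = 313914.12 + 12355.15 + 5154.8 + 898.8 = 332322.87
link = 361151.31/332322.87 = 1.086748
Link t=2→t=3:
ΣP(t=3)Q(t=2) = 30600.29×11 + 2266.41×6 + 496.97×8 + 201.44×7 = 336603.19 + 13598.46 + 3975.76 + 1410.08 = 355587.49
ΣP(t=2)Q(t=2) = 26466.60×11 + 2239.36×6 + 474.05×8 + 164.03×7 = 291132.6 + 13436.16 + 3792.4 + 1148.21 = 309509.37
link = 355587.49/309509.37 = 1.148875
Chained index = 100 × 1.186613 × 1.086748 × 1.148875 = 148.1531

148.15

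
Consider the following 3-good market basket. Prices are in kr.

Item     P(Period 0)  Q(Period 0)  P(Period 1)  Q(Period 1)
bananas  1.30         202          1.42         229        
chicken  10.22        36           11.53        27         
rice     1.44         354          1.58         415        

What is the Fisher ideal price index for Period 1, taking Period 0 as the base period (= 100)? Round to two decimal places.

110.47

Laspeyres component (base-period weights):
ΣP(Period 1)Q(Period 0) = 1.42×202 + 11.53×36 + 1.58×354 = 286.84 + 415.08 + 559.32 = 1261.24
ΣP(Period 0)Q(Period 0) = 1.30×202 + 10.22×36 + 1.44×354 = 262.6 + 367.92 + 509.76 = 1140.28
L = 1261.24 / 1140.28 × 100 = 110.6079
Paasche component (current-period weights):
ΣP(Period 1)Q(Period 1) = 1.42×229 + 11.53×27 + 1.58×415 = 325.18 + 311.31 + 655.7 = 1292.19
ΣP(Period 0)Q(Period 1) = 1.30×229 + 10.22×27 + 1.44×415 = 297.7 + 275.94 + 597.6 = 1171.24
P = 1292.19 / 1171.24 × 100 = 110.3267
Fisher = √(L × P) = √(110.6079 × 110.3267) = 110.4672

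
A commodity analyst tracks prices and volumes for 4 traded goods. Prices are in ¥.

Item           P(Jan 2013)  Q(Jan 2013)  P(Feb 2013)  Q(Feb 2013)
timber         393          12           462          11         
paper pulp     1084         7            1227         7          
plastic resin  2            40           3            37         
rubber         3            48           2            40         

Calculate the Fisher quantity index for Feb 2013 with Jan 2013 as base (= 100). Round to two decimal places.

96.61

Laspeyres component (base-period weights):
ΣP(Jan 2013)Q(Feb 2013) = 393×11 + 1084×7 + 2×37 + 3×40 = 4323 + 7588 + 74 + 120 = 12105
ΣP(Jan 2013)Q(Jan 2013) = 393×12 + 1084×7 + 2×40 + 3×48 = 4716 + 7588 + 80 + 144 = 12528
L = 12105 / 12528 × 100 = 96.6236
Paasche component (current-period weights):
ΣP(Feb 2013)Q(Feb 2013) = 462×11 + 1227×7 + 3×37 + 2×40 = 5082 + 8589 + 111 + 80 = 13862
ΣP(Feb 2013)Q(Jan 2013) = 462×12 + 1227×7 + 3×40 + 2×48 = 5544 + 8589 + 120 + 96 = 14349
P = 13862 / 14349 × 100 = 96.6060
Fisher = √(L × P) = √(96.6236 × 96.6060) = 96.6148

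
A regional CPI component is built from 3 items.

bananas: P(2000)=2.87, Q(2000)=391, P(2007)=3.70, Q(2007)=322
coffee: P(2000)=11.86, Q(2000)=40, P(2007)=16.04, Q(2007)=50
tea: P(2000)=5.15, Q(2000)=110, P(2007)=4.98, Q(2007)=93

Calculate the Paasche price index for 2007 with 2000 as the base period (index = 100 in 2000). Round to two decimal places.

Paasche price index uses current-period quantities as weights.
ΣP(2007)·Q(2007) = 3.70×322 + 16.04×50 + 4.98×93 = 1191.4 + 802 + 463.14 = 2456.54
ΣP(2000)·Q(2007) = 2.87×322 + 11.86×50 + 5.15×93 = 924.14 + 593 + 478.95 = 1996.09
Index = 2456.54 / 1996.09 × 100 = 123.0676

123.07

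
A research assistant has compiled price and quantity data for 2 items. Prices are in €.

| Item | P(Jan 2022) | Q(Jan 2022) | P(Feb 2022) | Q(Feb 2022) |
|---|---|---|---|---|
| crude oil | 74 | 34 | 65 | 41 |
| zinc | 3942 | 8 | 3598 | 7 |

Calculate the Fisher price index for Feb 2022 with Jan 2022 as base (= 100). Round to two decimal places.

90.98

Laspeyres component (base-period weights):
ΣP(Feb 2022)Q(Jan 2022) = 65×34 + 3598×8 = 2210 + 28784 = 30994
ΣP(Jan 2022)Q(Jan 2022) = 74×34 + 3942×8 = 2516 + 31536 = 34052
L = 30994 / 34052 × 100 = 91.0196
Paasche component (current-period weights):
ΣP(Feb 2022)Q(Feb 2022) = 65×41 + 3598×7 = 2665 + 25186 = 27851
ΣP(Jan 2022)Q(Feb 2022) = 74×41 + 3942×7 = 3034 + 27594 = 30628
P = 27851 / 30628 × 100 = 90.9331
Fisher = √(L × P) = √(91.0196 × 90.9331) = 90.9764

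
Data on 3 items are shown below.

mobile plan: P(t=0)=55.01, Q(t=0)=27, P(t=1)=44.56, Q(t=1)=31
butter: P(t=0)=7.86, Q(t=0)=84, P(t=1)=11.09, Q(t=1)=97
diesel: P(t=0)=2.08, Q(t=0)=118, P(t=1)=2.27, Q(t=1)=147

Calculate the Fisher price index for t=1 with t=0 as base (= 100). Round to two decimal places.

Laspeyres component (base-period weights):
ΣP(t=1)Q(t=0) = 44.56×27 + 11.09×84 + 2.27×118 = 1203.12 + 931.56 + 267.86 = 2402.54
ΣP(t=0)Q(t=0) = 55.01×27 + 7.86×84 + 2.08×118 = 1485.27 + 660.24 + 245.44 = 2390.95
L = 2402.54 / 2390.95 × 100 = 100.4847
Paasche component (current-period weights):
ΣP(t=1)Q(t=1) = 44.56×31 + 11.09×97 + 2.27×147 = 1381.36 + 1075.73 + 333.69 = 2790.78
ΣP(t=0)Q(t=1) = 55.01×31 + 7.86×97 + 2.08×147 = 1705.31 + 762.42 + 305.76 = 2773.49
P = 2790.78 / 2773.49 × 100 = 100.6234
Fisher = √(L × P) = √(100.4847 × 100.6234) = 100.5540

100.55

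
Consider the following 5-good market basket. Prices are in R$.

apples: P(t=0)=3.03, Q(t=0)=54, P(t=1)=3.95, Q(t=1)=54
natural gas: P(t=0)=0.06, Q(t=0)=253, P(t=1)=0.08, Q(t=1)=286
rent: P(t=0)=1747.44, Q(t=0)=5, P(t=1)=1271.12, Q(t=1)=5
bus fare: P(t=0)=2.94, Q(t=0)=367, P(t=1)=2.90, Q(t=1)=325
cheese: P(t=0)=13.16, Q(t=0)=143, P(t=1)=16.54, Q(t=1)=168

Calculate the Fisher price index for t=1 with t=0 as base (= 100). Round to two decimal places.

84.85

Laspeyres component (base-period weights):
ΣP(t=1)Q(t=0) = 3.95×54 + 0.08×253 + 1271.12×5 + 2.90×367 + 16.54×143 = 213.3 + 20.24 + 6355.6 + 1064.3 + 2365.22 = 10018.66
ΣP(t=0)Q(t=0) = 3.03×54 + 0.06×253 + 1747.44×5 + 2.94×367 + 13.16×143 = 163.62 + 15.18 + 8737.2 + 1078.98 + 1881.88 = 11876.86
L = 10018.66 / 11876.86 × 100 = 84.3545
Paasche component (current-period weights):
ΣP(t=1)Q(t=1) = 3.95×54 + 0.08×286 + 1271.12×5 + 2.90×325 + 16.54×168 = 213.3 + 22.88 + 6355.6 + 942.5 + 2778.72 = 10313
ΣP(t=0)Q(t=1) = 3.03×54 + 0.06×286 + 1747.44×5 + 2.94×325 + 13.16×168 = 163.62 + 17.16 + 8737.2 + 955.5 + 2210.88 = 12084.36
P = 10313 / 12084.36 × 100 = 85.3417
Fisher = √(L × P) = √(84.3545 × 85.3417) = 84.8466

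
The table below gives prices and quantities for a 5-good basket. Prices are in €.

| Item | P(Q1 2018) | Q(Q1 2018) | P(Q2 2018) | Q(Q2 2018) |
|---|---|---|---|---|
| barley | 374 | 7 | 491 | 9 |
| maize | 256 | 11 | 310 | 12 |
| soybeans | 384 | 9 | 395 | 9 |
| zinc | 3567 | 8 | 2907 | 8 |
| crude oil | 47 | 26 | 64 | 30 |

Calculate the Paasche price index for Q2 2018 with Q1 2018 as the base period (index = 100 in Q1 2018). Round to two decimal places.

92.55

Paasche price index uses current-period quantities as weights.
ΣP(Q2 2018)·Q(Q2 2018) = 491×9 + 310×12 + 395×9 + 2907×8 + 64×30 = 4419 + 3720 + 3555 + 23256 + 1920 = 36870
ΣP(Q1 2018)·Q(Q2 2018) = 374×9 + 256×12 + 384×9 + 3567×8 + 47×30 = 3366 + 3072 + 3456 + 28536 + 1410 = 39840
Index = 36870 / 39840 × 100 = 92.5452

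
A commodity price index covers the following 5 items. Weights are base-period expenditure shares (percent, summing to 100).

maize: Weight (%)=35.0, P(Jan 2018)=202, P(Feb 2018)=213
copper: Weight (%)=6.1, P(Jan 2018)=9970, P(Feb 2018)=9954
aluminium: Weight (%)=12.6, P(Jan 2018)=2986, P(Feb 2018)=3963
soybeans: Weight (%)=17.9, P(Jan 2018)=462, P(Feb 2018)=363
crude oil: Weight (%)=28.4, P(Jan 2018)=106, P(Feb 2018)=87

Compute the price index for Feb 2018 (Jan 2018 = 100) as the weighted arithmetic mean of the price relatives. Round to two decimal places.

97.09

maize: 35.0 × (213/202) = 35.0 × 1.054455 = 36.9059
copper: 6.1 × (9954/9970) = 6.1 × 0.998395 = 6.0902
aluminium: 12.6 × (3963/2986) = 12.6 × 1.327194 = 16.7226
soybeans: 17.9 × (363/462) = 17.9 × 0.785714 = 14.0643
crude oil: 28.4 × (87/106) = 28.4 × 0.820755 = 23.3094
Index = Σ wᵢ·(p₁ᵢ/p₀ᵢ) = 36.9059 + 6.0902 + 16.7226 + 14.0643 + 23.3094 = 97.0925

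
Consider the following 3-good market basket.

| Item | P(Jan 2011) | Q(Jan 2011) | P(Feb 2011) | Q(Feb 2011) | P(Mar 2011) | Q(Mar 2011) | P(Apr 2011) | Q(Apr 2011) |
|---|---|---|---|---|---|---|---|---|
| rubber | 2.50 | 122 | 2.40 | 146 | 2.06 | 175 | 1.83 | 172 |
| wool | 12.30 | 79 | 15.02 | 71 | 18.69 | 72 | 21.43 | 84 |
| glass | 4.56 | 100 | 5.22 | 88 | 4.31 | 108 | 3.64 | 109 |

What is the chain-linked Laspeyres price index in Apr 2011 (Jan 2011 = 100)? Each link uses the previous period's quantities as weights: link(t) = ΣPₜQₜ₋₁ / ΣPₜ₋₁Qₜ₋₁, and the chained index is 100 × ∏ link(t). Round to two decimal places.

Link Jan 2011→Feb 2011:
ΣP(Feb 2011)Q(Jan 2011) = 2.40×122 + 15.02×79 + 5.22×100 = 292.8 + 1186.58 + 522 = 2001.38
ΣP(Jan 2011)Q(Jan 2011) = 2.50×122 + 12.30×79 + 4.56×100 = 305 + 971.7 + 456 = 1732.7
link = 2001.38/1732.7 = 1.155064
Link Feb 2011→Mar 2011:
ΣP(Mar 2011)Q(Feb 2011) = 2.06×146 + 18.69×71 + 4.31×88 = 300.76 + 1326.99 + 379.28 = 2007.03
ΣP(Feb 2011)Q(Feb 2011) = 2.40×146 + 15.02×71 + 5.22×88 = 350.4 + 1066.42 + 459.36 = 1876.18
link = 2007.03/1876.18 = 1.069743
Link Mar 2011→Apr 2011:
ΣP(Apr 2011)Q(Mar 2011) = 1.83×175 + 21.43×72 + 3.64×108 = 320.25 + 1542.96 + 393.12 = 2256.33
ΣP(Mar 2011)Q(Mar 2011) = 2.06×175 + 18.69×72 + 4.31×108 = 360.5 + 1345.68 + 465.48 = 2171.66
link = 2256.33/2171.66 = 1.038989
Chained index = 100 × 1.155064 × 1.069743 × 1.038989 = 128.3797

128.38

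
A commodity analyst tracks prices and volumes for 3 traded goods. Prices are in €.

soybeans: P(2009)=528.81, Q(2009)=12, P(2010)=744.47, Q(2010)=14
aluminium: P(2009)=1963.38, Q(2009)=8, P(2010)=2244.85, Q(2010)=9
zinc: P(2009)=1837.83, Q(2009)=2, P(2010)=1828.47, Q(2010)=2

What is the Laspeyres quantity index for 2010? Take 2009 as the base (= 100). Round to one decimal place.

111.7

Laspeyres quantity index uses base-period prices as weights.
ΣP(2009)·Q(2010) = 528.81×14 + 1963.38×9 + 1837.83×2 = 7403.34 + 17670.42 + 3675.66 = 28749.42
ΣP(2009)·Q(2009) = 528.81×12 + 1963.38×8 + 1837.83×2 = 6345.72 + 15707.04 + 3675.66 = 25728.42
Index = 28749.42 / 25728.42 × 100 = 111.7419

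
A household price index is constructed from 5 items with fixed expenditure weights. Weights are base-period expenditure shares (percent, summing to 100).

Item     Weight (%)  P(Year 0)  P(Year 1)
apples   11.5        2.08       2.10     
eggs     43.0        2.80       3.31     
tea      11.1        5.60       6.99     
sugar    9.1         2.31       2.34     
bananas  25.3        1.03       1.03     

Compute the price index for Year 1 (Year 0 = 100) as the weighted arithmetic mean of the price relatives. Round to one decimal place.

110.8

apples: 11.5 × (2.10/2.08) = 11.5 × 1.009615 = 11.6106
eggs: 43.0 × (3.31/2.80) = 43.0 × 1.182143 = 50.8321
tea: 11.1 × (6.99/5.60) = 11.1 × 1.248214 = 13.8552
sugar: 9.1 × (2.34/2.31) = 9.1 × 1.012987 = 9.2182
bananas: 25.3 × (1.03/1.03) = 25.3 × 1.000000 = 25.3000
Index = Σ wᵢ·(p₁ᵢ/p₀ᵢ) = 11.6106 + 50.8321 + 13.8552 + 9.2182 + 25.3000 = 110.8161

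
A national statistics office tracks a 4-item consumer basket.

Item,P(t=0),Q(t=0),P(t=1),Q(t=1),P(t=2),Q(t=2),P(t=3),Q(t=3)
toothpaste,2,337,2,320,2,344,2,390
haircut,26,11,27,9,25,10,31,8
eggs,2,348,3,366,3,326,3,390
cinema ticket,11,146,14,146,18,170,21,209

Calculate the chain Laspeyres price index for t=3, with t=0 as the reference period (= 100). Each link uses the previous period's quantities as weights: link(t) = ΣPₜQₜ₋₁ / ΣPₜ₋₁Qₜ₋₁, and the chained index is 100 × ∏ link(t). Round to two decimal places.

Link t=0→t=1:
ΣP(t=1)Q(t=0) = 2×337 + 27×11 + 3×348 + 14×146 = 674 + 297 + 1044 + 2044 = 4059
ΣP(t=0)Q(t=0) = 2×337 + 26×11 + 2×348 + 11×146 = 674 + 286 + 696 + 1606 = 3262
link = 4059/3262 = 1.244329
Link t=1→t=2:
ΣP(t=2)Q(t=1) = 2×320 + 25×9 + 3×366 + 18×146 = 640 + 225 + 1098 + 2628 = 4591
ΣP(t=1)Q(t=1) = 2×320 + 27×9 + 3×366 + 14×146 = 640 + 243 + 1098 + 2044 = 4025
link = 4591/4025 = 1.140621
Link t=2→t=3:
ΣP(t=3)Q(t=2) = 2×344 + 31×10 + 3×326 + 21×170 = 688 + 310 + 978 + 3570 = 5546
ΣP(t=2)Q(t=2) = 2×344 + 25×10 + 3×326 + 18×170 = 688 + 250 + 978 + 3060 = 4976
link = 5546/4976 = 1.114550
Chained index = 100 × 1.244329 × 1.140621 × 1.114550 = 158.1889

158.19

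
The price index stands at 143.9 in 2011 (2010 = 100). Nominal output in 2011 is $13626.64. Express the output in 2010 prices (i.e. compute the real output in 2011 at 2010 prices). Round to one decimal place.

Real = Nominal ÷ (Index/100) = 13626.64 ÷ (143.9/100)
     = 13626.64 ÷ 1.439 = 9469.5205

9469.5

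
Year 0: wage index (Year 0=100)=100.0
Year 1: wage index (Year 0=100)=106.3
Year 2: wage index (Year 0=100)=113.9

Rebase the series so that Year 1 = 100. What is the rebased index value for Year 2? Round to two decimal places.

107.15

Rebased(Year 2) = 113.9 / 106.3 × 100 = 107.1496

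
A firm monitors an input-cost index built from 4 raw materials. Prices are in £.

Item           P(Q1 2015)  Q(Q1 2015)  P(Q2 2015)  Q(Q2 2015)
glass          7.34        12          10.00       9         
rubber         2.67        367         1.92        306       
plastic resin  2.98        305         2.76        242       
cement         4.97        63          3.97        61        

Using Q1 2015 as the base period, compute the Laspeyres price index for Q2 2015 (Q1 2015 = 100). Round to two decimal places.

Laspeyres price index uses base-period quantities as weights.
ΣP(Q2 2015)·Q(Q1 2015) = 10.00×12 + 1.92×367 + 2.76×305 + 3.97×63 = 120 + 704.64 + 841.8 + 250.11 = 1916.55
ΣP(Q1 2015)·Q(Q1 2015) = 7.34×12 + 2.67×367 + 2.98×305 + 4.97×63 = 88.08 + 979.89 + 908.9 + 313.11 = 2289.98
Index = 1916.55 / 2289.98 × 100 = 83.6929

83.69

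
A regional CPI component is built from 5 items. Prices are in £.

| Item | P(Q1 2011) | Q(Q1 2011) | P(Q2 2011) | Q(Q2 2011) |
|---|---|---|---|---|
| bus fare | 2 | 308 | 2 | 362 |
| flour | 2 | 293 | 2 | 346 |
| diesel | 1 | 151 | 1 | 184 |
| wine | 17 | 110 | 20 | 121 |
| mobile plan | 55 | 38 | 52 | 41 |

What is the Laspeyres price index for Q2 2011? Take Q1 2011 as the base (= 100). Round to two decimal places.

Laspeyres price index uses base-period quantities as weights.
ΣP(Q2 2011)·Q(Q1 2011) = 2×308 + 2×293 + 1×151 + 20×110 + 52×38 = 616 + 586 + 151 + 2200 + 1976 = 5529
ΣP(Q1 2011)·Q(Q1 2011) = 2×308 + 2×293 + 1×151 + 17×110 + 55×38 = 616 + 586 + 151 + 1870 + 2090 = 5313
Index = 5529 / 5313 × 100 = 104.0655

104.07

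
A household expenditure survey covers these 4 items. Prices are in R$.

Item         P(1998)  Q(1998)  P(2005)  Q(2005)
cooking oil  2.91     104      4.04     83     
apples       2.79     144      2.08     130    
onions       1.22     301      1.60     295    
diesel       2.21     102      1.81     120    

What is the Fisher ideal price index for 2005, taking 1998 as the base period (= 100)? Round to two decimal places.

Laspeyres component (base-period weights):
ΣP(2005)Q(1998) = 4.04×104 + 2.08×144 + 1.60×301 + 1.81×102 = 420.16 + 299.52 + 481.6 + 184.62 = 1385.9
ΣP(1998)Q(1998) = 2.91×104 + 2.79×144 + 1.22×301 + 2.21×102 = 302.64 + 401.76 + 367.22 + 225.42 = 1297.04
L = 1385.9 / 1297.04 × 100 = 106.8510
Paasche component (current-period weights):
ΣP(2005)Q(2005) = 4.04×83 + 2.08×130 + 1.60×295 + 1.81×120 = 335.32 + 270.4 + 472 + 217.2 = 1294.92
ΣP(1998)Q(2005) = 2.91×83 + 2.79×130 + 1.22×295 + 2.21×120 = 241.53 + 362.7 + 359.9 + 265.2 = 1229.33
P = 1294.92 / 1229.33 × 100 = 105.3354
Fisher = √(L × P) = √(106.8510 × 105.3354) = 106.0905

106.09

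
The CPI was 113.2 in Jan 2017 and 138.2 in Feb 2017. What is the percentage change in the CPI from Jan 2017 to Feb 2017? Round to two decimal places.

Change = (138.2 − 113.2) / 113.2 × 100
       = 25.0 / 113.2 × 100 = 22.0848%

22.08%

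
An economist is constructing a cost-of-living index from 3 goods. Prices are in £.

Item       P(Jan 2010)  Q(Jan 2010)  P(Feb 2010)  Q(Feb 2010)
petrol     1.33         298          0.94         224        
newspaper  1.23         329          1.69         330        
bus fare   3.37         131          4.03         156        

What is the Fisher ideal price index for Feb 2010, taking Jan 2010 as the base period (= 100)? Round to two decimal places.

Laspeyres component (base-period weights):
ΣP(Feb 2010)Q(Jan 2010) = 0.94×298 + 1.69×329 + 4.03×131 = 280.12 + 556.01 + 527.93 = 1364.06
ΣP(Jan 2010)Q(Jan 2010) = 1.33×298 + 1.23×329 + 3.37×131 = 396.34 + 404.67 + 441.47 = 1242.48
L = 1364.06 / 1242.48 × 100 = 109.7853
Paasche component (current-period weights):
ΣP(Feb 2010)Q(Feb 2010) = 0.94×224 + 1.69×330 + 4.03×156 = 210.56 + 557.7 + 628.68 = 1396.94
ΣP(Jan 2010)Q(Feb 2010) = 1.33×224 + 1.23×330 + 3.37×156 = 297.92 + 405.9 + 525.72 = 1229.54
P = 1396.94 / 1229.54 × 100 = 113.6148
Fisher = √(L × P) = √(109.7853 × 113.6148) = 111.6836

111.68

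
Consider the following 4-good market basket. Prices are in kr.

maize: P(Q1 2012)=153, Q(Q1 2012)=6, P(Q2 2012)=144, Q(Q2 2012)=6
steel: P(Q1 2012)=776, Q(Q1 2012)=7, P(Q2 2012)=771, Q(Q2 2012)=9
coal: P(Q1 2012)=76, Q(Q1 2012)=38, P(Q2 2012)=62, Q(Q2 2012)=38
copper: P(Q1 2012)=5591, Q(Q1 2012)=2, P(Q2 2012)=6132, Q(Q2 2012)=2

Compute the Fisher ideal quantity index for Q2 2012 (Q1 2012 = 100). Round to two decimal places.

Laspeyres component (base-period weights):
ΣP(Q1 2012)Q(Q2 2012) = 153×6 + 776×9 + 76×38 + 5591×2 = 918 + 6984 + 2888 + 11182 = 21972
ΣP(Q1 2012)Q(Q1 2012) = 153×6 + 776×7 + 76×38 + 5591×2 = 918 + 5432 + 2888 + 11182 = 20420
L = 21972 / 20420 × 100 = 107.6004
Paasche component (current-period weights):
ΣP(Q2 2012)Q(Q2 2012) = 144×6 + 771×9 + 62×38 + 6132×2 = 864 + 6939 + 2356 + 12264 = 22423
ΣP(Q2 2012)Q(Q1 2012) = 144×6 + 771×7 + 62×38 + 6132×2 = 864 + 5397 + 2356 + 12264 = 20881
P = 22423 / 20881 × 100 = 107.3847
Fisher = √(L × P) = √(107.6004 × 107.3847) = 107.4925

107.49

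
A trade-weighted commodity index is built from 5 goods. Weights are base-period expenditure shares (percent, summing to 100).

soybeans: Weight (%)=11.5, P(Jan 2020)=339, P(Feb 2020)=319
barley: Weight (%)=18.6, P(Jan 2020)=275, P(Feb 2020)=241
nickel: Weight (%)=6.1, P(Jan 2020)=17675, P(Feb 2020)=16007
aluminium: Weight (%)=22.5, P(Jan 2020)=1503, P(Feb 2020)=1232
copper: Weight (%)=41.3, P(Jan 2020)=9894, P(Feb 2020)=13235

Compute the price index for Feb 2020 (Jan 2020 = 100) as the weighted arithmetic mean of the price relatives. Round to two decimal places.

soybeans: 11.5 × (319/339) = 11.5 × 0.941003 = 10.8215
barley: 18.6 × (241/275) = 18.6 × 0.876364 = 16.3004
nickel: 6.1 × (16007/17675) = 6.1 × 0.905629 = 5.5243
aluminium: 22.5 × (1232/1503) = 22.5 × 0.819694 = 18.4431
copper: 41.3 × (13235/9894) = 41.3 × 1.337679 = 55.2462
Index = Σ wᵢ·(p₁ᵢ/p₀ᵢ) = 10.8215 + 16.3004 + 5.5243 + 18.4431 + 55.2462 = 106.3355

106.34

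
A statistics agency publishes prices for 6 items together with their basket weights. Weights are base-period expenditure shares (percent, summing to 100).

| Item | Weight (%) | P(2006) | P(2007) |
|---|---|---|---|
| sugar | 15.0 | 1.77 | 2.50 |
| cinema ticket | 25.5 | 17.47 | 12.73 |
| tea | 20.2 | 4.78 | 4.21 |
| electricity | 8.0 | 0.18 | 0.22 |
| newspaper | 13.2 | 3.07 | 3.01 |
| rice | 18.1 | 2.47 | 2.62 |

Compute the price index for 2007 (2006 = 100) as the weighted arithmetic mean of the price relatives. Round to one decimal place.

99.5

sugar: 15.0 × (2.50/1.77) = 15.0 × 1.412429 = 21.1864
cinema ticket: 25.5 × (12.73/17.47) = 25.5 × 0.728678 = 18.5813
tea: 20.2 × (4.21/4.78) = 20.2 × 0.880753 = 17.7912
electricity: 8.0 × (0.22/0.18) = 8.0 × 1.222222 = 9.7778
newspaper: 13.2 × (3.01/3.07) = 13.2 × 0.980456 = 12.9420
rice: 18.1 × (2.62/2.47) = 18.1 × 1.060729 = 19.1992
Index = Σ wᵢ·(p₁ᵢ/p₀ᵢ) = 21.1864 + 18.5813 + 17.7912 + 9.7778 + 12.9420 + 19.1992 = 99.4779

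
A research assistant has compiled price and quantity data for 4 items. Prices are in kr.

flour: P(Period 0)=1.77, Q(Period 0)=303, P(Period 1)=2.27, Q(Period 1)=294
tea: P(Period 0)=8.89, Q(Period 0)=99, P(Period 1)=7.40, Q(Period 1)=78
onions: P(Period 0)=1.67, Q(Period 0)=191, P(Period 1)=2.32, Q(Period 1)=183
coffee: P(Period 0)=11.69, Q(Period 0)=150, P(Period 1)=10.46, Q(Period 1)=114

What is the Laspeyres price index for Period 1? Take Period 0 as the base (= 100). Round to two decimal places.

Laspeyres price index uses base-period quantities as weights.
ΣP(Period 1)·Q(Period 0) = 2.27×303 + 7.40×99 + 2.32×191 + 10.46×150 = 687.81 + 732.6 + 443.12 + 1569 = 3432.53
ΣP(Period 0)·Q(Period 0) = 1.77×303 + 8.89×99 + 1.67×191 + 11.69×150 = 536.31 + 880.11 + 318.97 + 1753.5 = 3488.89
Index = 3432.53 / 3488.89 × 100 = 98.3846

98.38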